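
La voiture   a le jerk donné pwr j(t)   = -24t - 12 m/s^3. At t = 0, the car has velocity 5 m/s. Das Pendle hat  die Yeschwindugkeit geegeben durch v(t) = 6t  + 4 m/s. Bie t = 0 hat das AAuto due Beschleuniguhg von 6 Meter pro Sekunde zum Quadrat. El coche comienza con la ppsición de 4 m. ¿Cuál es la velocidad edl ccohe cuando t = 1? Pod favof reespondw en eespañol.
Para resolver esto, necesitamos tomar 2 antiderivadas de nuestra ecuación de la sacudida j(t) = -24·t - 12. Integrando la sacudida y usando la condición inicial a(0) = 6, obtenemos a(t) = -12·t^2 - 12·t + 6. La integral de la aceleración, con v(0) = 5, da la velocidad: v(t) = -4·t^3 - 6·t^2 + 6·t + 5. De la ecuación de la velocidad v(t) = -4·t^3 - 6·t^2 + 6·t + 5, sustituimos t = 1 para obtener v = 1.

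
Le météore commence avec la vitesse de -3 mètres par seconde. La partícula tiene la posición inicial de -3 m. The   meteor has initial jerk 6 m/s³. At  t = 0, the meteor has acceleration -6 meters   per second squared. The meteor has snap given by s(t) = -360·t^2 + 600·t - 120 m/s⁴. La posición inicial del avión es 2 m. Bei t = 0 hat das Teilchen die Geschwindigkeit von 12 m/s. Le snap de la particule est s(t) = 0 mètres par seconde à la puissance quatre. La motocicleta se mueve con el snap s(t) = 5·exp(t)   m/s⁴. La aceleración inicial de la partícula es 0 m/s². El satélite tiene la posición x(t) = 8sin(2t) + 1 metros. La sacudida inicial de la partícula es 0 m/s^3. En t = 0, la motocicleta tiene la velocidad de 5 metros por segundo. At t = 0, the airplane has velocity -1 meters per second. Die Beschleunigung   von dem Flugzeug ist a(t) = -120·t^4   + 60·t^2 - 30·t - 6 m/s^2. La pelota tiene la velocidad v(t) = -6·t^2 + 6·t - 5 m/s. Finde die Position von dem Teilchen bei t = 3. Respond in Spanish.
Debemos encontrar la antiderivada de nuestra ecuación del snap s(t) = 0 4 veces. Tomando ∫s(t)dt y aplicando j(0) = 0, encontramos j(t) = 0. Integrando la sacudida y usando la condición inicial a(0) = 0, obtenemos a(t) = 0. La integral de la aceleración es la velocidad. Usando v(0) = 12, obtenemos v(t) = 12. Tomando ∫v(t)dt y aplicando x(0) = -3, encontramos x(t) = 12·t - 3. De la ecuación de la posición x(t) = 12·t - 3, sustituimos t = 3 para obtener x = 33.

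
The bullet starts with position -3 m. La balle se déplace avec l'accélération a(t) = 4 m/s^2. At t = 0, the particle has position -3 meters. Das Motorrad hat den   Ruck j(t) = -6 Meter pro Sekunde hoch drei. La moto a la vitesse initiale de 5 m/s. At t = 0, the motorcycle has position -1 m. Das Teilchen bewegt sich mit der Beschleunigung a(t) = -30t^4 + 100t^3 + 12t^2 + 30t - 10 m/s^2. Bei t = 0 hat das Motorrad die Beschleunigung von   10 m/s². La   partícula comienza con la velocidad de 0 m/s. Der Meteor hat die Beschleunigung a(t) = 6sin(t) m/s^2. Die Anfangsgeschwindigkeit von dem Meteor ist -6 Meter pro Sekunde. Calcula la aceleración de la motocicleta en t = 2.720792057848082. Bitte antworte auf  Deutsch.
Um dies zu lösen, müssen wir 1 Integral unserer Gleichung für den Ruck j(t) = -6 finden. Die Stammfunktion von dem Ruck, mit a(0) = 10, ergibt die Beschleunigung: a(t) = 10 - 6·t. Aus der Gleichung für die Beschleunigung a(t) = 10 - 6·t, setzen wir t = 2.720792057848082 ein und erhalten a = -6.32475234708849.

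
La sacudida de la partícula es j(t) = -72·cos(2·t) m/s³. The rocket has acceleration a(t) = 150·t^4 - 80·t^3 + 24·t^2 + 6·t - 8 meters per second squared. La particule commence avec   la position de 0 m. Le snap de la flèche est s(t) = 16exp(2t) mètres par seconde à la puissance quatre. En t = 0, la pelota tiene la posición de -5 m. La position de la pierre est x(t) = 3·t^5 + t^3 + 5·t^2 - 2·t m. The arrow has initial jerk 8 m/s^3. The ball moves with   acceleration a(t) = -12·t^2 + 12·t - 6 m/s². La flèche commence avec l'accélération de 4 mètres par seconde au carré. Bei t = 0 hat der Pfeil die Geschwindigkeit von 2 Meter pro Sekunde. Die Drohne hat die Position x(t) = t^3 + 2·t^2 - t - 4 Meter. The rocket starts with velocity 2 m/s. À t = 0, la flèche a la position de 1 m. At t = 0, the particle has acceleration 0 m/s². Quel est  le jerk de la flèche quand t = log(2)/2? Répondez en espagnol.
Partiendo del snap s(t) = 16·exp(2·t), tomamos 1 integral. La antiderivada del snap es la sacudida. Usando j(0) = 8, obtenemos j(t) = 8·exp(2·t). Usando j(t) = 8·exp(2·t) y sustituyendo t = log(2)/2, encontramos j = 16.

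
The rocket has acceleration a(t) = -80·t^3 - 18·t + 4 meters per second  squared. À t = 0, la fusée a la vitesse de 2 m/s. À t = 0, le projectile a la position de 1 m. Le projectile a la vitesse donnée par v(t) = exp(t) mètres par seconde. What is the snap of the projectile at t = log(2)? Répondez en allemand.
Wir müssen unsere Gleichung für die Geschwindigkeit v(t) = exp(t) 3-mal ableiten. Die Ableitung von der Geschwindigkeit ergibt die Beschleunigung: a(t) = exp(t). Die Ableitung von der Beschleunigung ergibt den Ruck: j(t) = exp(t). Durch Ableiten von dem Ruck erhalten wir den Snap: s(t) = exp(t). Mit s(t) = exp(t) und Einsetzen von t = log(2), finden wir s = 2.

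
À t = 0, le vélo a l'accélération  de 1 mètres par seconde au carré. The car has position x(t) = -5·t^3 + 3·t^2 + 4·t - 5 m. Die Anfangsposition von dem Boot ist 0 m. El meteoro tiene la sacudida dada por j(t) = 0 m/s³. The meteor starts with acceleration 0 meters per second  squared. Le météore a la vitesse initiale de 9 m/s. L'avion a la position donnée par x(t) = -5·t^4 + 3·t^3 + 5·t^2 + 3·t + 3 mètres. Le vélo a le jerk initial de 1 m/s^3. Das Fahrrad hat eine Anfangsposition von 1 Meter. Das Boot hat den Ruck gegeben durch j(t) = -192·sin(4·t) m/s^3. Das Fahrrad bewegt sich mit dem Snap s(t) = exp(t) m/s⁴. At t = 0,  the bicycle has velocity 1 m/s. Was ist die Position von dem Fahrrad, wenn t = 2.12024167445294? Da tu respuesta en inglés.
To find the answer, we compute 4 antiderivatives of s(t) = exp(t). The antiderivative of snap, with j(0) = 1, gives jerk: j(t) = exp(t). Integrating jerk and using the initial condition a(0) = 1, we get a(t) = exp(t). The antiderivative of acceleration, with v(0) = 1, gives velocity: v(t) = exp(t). The antiderivative of velocity, with x(0) = 1, gives position: x(t) = exp(t). From the given position equation x(t) = exp(t), we substitute t = 2.12024167445294 to get x = 8.33315115409846.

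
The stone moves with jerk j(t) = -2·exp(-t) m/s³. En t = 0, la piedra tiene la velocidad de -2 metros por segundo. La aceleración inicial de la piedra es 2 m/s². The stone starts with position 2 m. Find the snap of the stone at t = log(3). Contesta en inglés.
Starting from jerk j(t) = -2·exp(-t), we take 1 derivative. Taking d/dt of j(t), we find s(t) = 2·exp(-t). Using s(t) = 2·exp(-t) and substituting t = log(3), we find s = 2/3.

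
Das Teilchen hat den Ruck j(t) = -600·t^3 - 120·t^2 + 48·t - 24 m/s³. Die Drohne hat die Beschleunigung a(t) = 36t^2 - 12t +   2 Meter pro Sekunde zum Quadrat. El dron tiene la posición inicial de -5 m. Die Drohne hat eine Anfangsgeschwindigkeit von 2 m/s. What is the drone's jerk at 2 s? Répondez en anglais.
We must differentiate our acceleration equation a(t) = 36·t^2 - 12·t + 2 1 time. Taking d/dt of a(t), we find j(t) = 72·t - 12. We have jerk j(t) = 72·t - 12. Substituting t = 2: j(2) = 132.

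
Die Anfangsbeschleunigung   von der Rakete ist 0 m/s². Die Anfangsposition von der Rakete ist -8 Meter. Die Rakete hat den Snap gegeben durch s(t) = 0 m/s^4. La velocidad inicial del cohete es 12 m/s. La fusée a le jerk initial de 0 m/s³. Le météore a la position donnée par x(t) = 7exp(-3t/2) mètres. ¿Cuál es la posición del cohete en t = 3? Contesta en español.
Para resolver esto, necesitamos tomar 4 antiderivadas de nuestra ecuación del snap s(t) = 0. La antiderivada del snap es la sacudida. Usando j(0) = 0, obtenemos j(t) = 0. La integral de la sacudida es la aceleración. Usando a(0) = 0, obtenemos a(t) = 0. La integral de la aceleración, con v(0) = 12, da la velocidad: v(t) = 12. La integral de la velocidad, con x(0) = -8, da la posición: x(t) = 12·t - 8. Usando x(t) = 12·t - 8 y sustituyendo t = 3, encontramos x = 28.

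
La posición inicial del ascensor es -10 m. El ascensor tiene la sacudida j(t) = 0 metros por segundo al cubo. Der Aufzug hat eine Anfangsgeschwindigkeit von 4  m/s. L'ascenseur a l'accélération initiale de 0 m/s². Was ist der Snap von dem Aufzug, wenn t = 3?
Um dies zu lösen, müssen wir 1 Ableitung unserer Gleichung für den Ruck j(t) = 0 nehmen. Mit d/dt von j(t) finden wir s(t) = 0. Wir haben den Snap s(t) = 0. Durch Einsetzen von t = 3: s(3) = 0.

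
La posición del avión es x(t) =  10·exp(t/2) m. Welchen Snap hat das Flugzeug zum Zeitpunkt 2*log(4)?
Ausgehend von der Position x(t) = 10·exp(t/2), nehmen wir 4 Ableitungen. Mit d/dt von x(t) finden wir v(t) = 5·exp(t/2). Mit d/dt von v(t) finden wir a(t) = 5·exp(t/2)/2. Durch Ableiten von der Beschleunigung erhalten wir den Ruck: j(t) = 5·exp(t/2)/4. Die Ableitung von dem Ruck ergibt den Snap: s(t) = 5·exp(t/2)/8. Mit s(t) = 5·exp(t/2)/8 und Einsetzen von t = 2*log(4), finden wir s = 5/2.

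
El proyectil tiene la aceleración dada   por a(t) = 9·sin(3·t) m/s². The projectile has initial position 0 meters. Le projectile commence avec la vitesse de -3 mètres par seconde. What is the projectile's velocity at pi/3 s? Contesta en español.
Necesitamos integrar nuestra ecuación de la aceleración a(t) = 9·sin(3·t) 1 vez. Integrando la aceleración y usando la condición inicial v(0) = -3, obtenemos v(t) = -3·cos(3·t). Tenemos la velocidad v(t) = -3·cos(3·t). Sustituyendo t = pi/3: v(pi/3) = 3.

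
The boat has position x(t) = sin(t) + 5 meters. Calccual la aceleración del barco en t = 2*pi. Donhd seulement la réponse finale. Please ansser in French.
La réponse est 0.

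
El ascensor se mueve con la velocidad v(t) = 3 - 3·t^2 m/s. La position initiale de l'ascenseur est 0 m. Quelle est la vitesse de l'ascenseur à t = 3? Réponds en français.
De l'équation de la vitesse v(t) = 3 - 3·t^2, nous substituons t = 3 pour obtenir v = -24.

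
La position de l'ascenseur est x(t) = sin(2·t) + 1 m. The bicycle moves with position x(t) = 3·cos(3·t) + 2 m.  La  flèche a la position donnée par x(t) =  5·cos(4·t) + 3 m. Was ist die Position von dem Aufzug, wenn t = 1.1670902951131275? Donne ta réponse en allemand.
Mit x(t) = sin(2·t) + 1 und Einsetzen von t = 1.1670902951131275, finden wir x = 1.72250037268160.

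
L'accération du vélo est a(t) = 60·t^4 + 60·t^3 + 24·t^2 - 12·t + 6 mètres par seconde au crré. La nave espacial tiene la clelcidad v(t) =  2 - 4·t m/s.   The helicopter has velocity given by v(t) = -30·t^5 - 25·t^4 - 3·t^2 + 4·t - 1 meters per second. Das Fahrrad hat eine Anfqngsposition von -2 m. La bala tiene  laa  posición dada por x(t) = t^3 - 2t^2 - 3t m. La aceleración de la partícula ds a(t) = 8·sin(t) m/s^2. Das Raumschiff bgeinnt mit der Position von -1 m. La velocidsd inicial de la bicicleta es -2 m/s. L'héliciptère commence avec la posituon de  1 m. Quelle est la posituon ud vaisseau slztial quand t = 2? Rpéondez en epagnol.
Partiendo de la velocidad v(t) = 2 - 4·t, tomamos 1 integral. La antiderivada de la velocidad es la posición. Usando x(0) = -1, obtenemos x(t) = -2·t^2 + 2·t - 1. De la ecuación de la posición x(t) = -2·t^2 + 2·t - 1, sustituimos t = 2 para obtener x = -5.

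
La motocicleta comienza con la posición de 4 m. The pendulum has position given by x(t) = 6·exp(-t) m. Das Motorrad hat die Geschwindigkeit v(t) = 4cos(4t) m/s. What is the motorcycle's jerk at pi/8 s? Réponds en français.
En partant de la vitesse v(t) = 4·cos(4·t), nous prenons 2 dérivées. En prenant d/dt de v(t), nous trouvons a(t) = -16·sin(4·t). La dérivée de l'accélération donne le jerk: j(t) = -64·cos(4·t). Nous avons le jerk j(t) = -64·cos(4·t). En substituant t = pi/8: j(pi/8) = 0.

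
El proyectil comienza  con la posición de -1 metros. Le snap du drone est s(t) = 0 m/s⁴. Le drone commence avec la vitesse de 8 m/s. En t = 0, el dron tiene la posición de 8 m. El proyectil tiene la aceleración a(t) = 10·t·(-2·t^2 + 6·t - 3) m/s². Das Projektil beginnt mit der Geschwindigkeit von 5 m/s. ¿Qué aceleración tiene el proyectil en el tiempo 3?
Tenemos la aceleración a(t) = 10·t·(-2·t^2 + 6·t - 3). Sustituyendo t = 3: a(3) = -90.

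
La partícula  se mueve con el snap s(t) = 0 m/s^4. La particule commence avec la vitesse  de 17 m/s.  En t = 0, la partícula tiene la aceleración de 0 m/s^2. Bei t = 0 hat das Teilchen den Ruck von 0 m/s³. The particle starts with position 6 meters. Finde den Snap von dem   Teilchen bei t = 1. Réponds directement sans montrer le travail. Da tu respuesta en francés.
Le snap à t = 1 est s = 0.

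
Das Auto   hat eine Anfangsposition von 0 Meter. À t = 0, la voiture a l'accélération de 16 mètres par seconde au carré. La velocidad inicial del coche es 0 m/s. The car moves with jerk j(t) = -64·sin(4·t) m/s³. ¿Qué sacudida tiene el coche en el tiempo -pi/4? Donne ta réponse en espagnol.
De la ecuación de la sacudida j(t) = -64·sin(4·t), sustituimos t = -pi/4 para obtener j = 0.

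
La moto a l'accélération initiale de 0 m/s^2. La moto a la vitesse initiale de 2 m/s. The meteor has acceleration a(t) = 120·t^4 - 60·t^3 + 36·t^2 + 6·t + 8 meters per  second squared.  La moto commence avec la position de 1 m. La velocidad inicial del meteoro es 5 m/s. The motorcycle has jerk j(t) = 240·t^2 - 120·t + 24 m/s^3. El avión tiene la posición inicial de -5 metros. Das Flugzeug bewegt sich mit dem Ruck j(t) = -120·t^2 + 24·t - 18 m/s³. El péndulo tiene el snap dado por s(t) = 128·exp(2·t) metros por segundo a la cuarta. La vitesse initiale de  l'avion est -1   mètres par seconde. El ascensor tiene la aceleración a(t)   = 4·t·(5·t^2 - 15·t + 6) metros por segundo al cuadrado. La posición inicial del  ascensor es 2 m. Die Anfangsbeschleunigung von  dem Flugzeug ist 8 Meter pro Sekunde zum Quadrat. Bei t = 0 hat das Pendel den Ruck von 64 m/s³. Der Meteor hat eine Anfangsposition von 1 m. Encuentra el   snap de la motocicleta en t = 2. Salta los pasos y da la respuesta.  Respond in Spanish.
En t = 2, s = 840.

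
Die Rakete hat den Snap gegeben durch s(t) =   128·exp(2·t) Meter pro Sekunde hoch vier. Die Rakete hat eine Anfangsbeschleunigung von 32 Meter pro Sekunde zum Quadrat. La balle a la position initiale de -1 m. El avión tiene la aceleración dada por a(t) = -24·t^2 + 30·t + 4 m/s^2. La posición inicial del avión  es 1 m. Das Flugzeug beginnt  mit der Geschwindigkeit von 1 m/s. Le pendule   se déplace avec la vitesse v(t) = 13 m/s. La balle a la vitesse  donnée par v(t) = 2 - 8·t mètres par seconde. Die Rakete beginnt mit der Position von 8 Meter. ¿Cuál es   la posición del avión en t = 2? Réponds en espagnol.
Partiendo de la aceleración a(t) = -24·t^2 + 30·t + 4, tomamos 2 antiderivadas. La antiderivada de la aceleración, con v(0) = 1, da la velocidad: v(t) = -8·t^3 + 15·t^2 + 4·t + 1. Tomando ∫v(t)dt y aplicando x(0) = 1, encontramos x(t) = -2·t^4 + 5·t^3 + 2·t^2 + t + 1. Tenemos la posición x(t) = -2·t^4 + 5·t^3 + 2·t^2 + t + 1. Sustituyendo t = 2: x(2) = 19.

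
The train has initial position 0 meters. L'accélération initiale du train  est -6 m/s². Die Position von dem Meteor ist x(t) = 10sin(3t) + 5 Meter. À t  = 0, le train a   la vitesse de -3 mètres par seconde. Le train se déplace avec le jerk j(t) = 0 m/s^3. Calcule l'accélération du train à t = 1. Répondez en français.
Nous devons intégrer notre équation du jerk j(t) = 0 1 fois. En prenant ∫j(t)dt et en appliquant a(0) = -6, nous trouvons a(t) = -6. De l'équation de l'accélération a(t) = -6, nous substituons t = 1 pour obtenir a = -6.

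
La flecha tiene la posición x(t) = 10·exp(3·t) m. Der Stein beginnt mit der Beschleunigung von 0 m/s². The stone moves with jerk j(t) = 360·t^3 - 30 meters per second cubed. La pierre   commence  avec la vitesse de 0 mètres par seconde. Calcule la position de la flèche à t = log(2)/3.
De l'équation de la position x(t) = 10·exp(3·t), nous substituons t = log(2)/3 pour obtenir x = 20.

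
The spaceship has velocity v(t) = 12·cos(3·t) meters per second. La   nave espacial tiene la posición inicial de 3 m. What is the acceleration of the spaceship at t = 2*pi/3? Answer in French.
En partant de la vitesse v(t) = 12·cos(3·t), nous prenons 1 dérivée. La dérivée de la vitesse donne l'accélération: a(t) = -36·sin(3·t). En utilisant a(t) = -36·sin(3·t) et en substituant t = 2*pi/3, nous trouvons a = 0.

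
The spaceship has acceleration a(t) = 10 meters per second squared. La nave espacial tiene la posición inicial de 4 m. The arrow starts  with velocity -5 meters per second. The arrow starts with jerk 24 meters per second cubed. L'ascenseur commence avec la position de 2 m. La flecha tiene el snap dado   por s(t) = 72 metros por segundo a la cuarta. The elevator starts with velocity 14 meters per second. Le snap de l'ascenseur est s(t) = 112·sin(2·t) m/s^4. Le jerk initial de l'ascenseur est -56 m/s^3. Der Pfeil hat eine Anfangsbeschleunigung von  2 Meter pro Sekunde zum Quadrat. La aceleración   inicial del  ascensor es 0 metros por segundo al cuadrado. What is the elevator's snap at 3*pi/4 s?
From the given snap equation s(t) = 112·sin(2·t), we substitute t = 3*pi/4 to get s = -112.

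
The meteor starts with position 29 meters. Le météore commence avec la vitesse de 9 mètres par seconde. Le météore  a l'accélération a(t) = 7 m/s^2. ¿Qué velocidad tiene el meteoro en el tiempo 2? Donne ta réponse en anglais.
We must find the antiderivative of our acceleration equation a(t) = 7 1 time. The antiderivative of acceleration is velocity. Using v(0) = 9, we get v(t) = 7·t + 9. From the given velocity equation v(t) = 7·t + 9, we substitute t = 2 to get v = 23.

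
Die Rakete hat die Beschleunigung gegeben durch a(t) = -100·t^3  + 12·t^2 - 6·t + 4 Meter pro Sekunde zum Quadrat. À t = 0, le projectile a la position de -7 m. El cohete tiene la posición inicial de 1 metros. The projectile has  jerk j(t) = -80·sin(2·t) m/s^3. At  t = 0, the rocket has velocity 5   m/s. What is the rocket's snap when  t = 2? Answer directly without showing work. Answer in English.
The answer is -1176.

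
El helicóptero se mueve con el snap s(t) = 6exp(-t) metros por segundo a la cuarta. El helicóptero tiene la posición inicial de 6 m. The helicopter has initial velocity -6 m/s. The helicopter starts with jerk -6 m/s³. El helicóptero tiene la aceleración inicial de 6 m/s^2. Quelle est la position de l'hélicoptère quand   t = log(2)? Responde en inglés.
We need to integrate our snap equation s(t) = 6·exp(-t) 4 times. The antiderivative of snap is jerk. Using j(0) = -6, we get j(t) = -6·exp(-t). Taking ∫j(t)dt and applying a(0) = 6, we find a(t) = 6·exp(-t). Finding the integral of a(t) and using v(0) = -6: v(t) = -6·exp(-t). The integral of velocity, with x(0) = 6, gives position: x(t) = 6·exp(-t). Using x(t) = 6·exp(-t) and substituting t = log(2), we find x = 3.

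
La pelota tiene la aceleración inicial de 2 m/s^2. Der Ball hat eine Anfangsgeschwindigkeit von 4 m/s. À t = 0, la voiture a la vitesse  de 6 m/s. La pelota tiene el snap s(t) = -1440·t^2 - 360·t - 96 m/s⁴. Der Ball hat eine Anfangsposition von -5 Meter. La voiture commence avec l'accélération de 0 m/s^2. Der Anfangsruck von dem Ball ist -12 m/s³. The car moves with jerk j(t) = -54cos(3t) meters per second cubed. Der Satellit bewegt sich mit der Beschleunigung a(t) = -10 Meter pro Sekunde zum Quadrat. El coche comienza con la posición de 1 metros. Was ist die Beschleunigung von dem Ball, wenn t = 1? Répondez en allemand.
Ausgehend von dem Snap s(t) = -1440·t^2 - 360·t - 96, nehmen wir 2 Integrale. Die Stammfunktion von dem Snap, mit j(0) = -12, ergibt den Ruck: j(t) = -480·t^3 - 180·t^2 - 96·t - 12. Die Stammfunktion von dem Ruck, mit a(0) = 2, ergibt die Beschleunigung: a(t) = -120·t^4 - 60·t^3 - 48·t^2 - 12·t + 2. Wir haben die Beschleunigung a(t) = -120·t^4 - 60·t^3 - 48·t^2 - 12·t + 2. Durch Einsetzen von t = 1: a(1) = -238.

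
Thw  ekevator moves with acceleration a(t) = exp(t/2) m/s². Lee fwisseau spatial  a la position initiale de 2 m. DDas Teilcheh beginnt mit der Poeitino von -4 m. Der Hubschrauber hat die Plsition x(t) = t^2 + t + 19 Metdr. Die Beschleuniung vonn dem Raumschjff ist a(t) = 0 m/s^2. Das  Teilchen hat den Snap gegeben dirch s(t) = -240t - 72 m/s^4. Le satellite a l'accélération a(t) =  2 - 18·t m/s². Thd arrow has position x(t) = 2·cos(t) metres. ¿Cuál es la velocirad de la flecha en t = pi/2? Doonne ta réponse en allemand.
Um dies zu lösen, müssen wir 1 Ableitung unserer Gleichung für die Position x(t) = 2·cos(t) nehmen. Die Ableitung von der Position ergibt die Geschwindigkeit: v(t) = -2·sin(t). Wir haben die Geschwindigkeit v(t) = -2·sin(t). Durch Einsetzen von t = pi/2: v(pi/2) = -2.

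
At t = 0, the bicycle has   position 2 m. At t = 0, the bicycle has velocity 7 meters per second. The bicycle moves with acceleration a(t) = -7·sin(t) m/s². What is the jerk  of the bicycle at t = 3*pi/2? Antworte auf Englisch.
Starting from acceleration a(t) = -7·sin(t), we take 1 derivative. Differentiating acceleration, we get jerk: j(t) = -7·cos(t). We have jerk j(t) = -7·cos(t). Substituting t = 3*pi/2: j(3*pi/2) = 0.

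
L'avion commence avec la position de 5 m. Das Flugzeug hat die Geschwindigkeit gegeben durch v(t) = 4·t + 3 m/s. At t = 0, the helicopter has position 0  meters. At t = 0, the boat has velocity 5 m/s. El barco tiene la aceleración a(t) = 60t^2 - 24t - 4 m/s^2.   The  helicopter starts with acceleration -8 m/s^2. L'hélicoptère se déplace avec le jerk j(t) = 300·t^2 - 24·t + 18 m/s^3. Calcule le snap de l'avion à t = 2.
Nous devons dériver notre équation de la vitesse v(t) = 4·t + 3 3 fois. La dérivée de la vitesse donne l'accélération: a(t) = 4. En prenant d/dt de a(t), nous trouvons j(t) = 0. En prenant d/dt de j(t), nous trouvons s(t) = 0. De l'équation du snap s(t) = 0, nous substituons t = 2 pour obtenir s = 0.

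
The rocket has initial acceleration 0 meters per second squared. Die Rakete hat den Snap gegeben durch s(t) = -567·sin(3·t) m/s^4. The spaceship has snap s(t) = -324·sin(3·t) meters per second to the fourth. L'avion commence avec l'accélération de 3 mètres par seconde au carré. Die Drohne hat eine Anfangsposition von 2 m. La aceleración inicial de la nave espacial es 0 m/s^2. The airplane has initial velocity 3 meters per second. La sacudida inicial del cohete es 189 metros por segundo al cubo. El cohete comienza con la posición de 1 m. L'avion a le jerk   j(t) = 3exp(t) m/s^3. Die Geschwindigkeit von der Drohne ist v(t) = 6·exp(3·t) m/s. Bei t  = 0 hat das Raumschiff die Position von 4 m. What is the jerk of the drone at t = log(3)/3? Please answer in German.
Um dies zu lösen, müssen wir 2 Ableitungen unserer Gleichung für die Geschwindigkeit v(t) = 6·exp(3·t) nehmen. Die Ableitung von der Geschwindigkeit ergibt die Beschleunigung: a(t) = 18·exp(3·t). Durch Ableiten von der Beschleunigung erhalten wir den Ruck: j(t) = 54·exp(3·t). Aus der Gleichung für den Ruck j(t) = 54·exp(3·t), setzen wir t = log(3)/3 ein und erhalten j = 162.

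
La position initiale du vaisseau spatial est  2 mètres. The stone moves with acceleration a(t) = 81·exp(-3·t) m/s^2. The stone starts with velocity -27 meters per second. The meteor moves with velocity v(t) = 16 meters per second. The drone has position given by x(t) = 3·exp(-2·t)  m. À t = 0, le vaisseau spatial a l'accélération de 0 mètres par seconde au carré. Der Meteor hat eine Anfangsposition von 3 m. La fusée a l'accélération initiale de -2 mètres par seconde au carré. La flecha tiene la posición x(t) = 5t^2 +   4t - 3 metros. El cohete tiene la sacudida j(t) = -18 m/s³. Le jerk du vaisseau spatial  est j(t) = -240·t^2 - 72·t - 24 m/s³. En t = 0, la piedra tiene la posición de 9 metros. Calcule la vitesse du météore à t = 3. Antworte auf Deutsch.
Aus der Gleichung für die Geschwindigkeit v(t) = 16, setzen wir t = 3 ein und erhalten v = 16.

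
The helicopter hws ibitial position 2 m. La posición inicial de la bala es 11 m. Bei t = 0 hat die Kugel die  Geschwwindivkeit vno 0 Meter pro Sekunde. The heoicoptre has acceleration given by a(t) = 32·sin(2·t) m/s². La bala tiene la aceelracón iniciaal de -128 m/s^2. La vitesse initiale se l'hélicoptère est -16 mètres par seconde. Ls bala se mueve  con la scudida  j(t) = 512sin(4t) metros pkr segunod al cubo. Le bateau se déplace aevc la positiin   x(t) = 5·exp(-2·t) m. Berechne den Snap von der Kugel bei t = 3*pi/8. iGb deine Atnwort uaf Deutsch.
Um dies zu lösen, müssen wir 1 Ableitung unserer Gleichung für den Ruck j(t) = 512·sin(4·t) nehmen. Durch Ableiten von dem Ruck erhalten wir den Snap: s(t) = 2048·cos(4·t). Aus der Gleichung für den Snap s(t) = 2048·cos(4·t), setzen wir t = 3*pi/8 ein und erhalten s = 0.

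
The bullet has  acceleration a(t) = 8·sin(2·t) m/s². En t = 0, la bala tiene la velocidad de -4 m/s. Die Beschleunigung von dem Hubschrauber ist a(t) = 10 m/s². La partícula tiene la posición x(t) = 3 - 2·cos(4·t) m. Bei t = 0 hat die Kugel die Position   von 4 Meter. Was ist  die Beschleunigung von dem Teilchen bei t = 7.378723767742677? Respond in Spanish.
Para resolver esto, necesitamos tomar 2 derivadas de nuestra ecuación de la posición x(t) = 3 - 2·cos(4·t). Tomando d/dt de x(t), encontramos v(t) = 8·sin(4·t). La derivada de la velocidad da la aceleración: a(t) = 32·cos(4·t). Tenemos la aceleración a(t) = 32·cos(4·t). Sustituyendo t = 7.378723767742677: a(7.378723767742677) = -10.3764950420614.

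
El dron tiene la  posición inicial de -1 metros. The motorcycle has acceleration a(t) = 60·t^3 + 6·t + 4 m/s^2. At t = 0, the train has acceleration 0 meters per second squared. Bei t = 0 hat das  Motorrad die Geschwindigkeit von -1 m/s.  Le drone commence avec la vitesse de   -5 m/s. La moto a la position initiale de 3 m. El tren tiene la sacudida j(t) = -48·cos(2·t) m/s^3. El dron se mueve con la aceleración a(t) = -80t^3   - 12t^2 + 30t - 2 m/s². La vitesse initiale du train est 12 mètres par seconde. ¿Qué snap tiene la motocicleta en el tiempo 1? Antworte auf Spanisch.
Para resolver esto, necesitamos tomar 2 derivadas de nuestra ecuación de la aceleración a(t) = 60·t^3 + 6·t + 4. Derivando la aceleración, obtenemos la sacudida: j(t) = 180·t^2 + 6. Tomando d/dt de j(t), encontramos s(t) = 360·t. De la ecuación del snap s(t) = 360·t, sustituimos t = 1 para obtener s = 360.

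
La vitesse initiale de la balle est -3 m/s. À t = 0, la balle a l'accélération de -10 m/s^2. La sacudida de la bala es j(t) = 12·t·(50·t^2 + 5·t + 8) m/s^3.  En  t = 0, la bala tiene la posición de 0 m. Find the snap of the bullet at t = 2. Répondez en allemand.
Um dies zu lösen, müssen wir 1 Ableitung unserer Gleichung für den Ruck j(t) = 12·t·(50·t^2 + 5·t + 8) nehmen. Mit d/dt von j(t) finden wir s(t) = 600·t^2 + 12·t·(100·t + 5) + 60·t + 96. Aus der Gleichung für den Snap s(t) = 600·t^2 + 12·t·(100·t + 5) + 60·t + 96, setzen wir t = 2 ein und erhalten s = 7536.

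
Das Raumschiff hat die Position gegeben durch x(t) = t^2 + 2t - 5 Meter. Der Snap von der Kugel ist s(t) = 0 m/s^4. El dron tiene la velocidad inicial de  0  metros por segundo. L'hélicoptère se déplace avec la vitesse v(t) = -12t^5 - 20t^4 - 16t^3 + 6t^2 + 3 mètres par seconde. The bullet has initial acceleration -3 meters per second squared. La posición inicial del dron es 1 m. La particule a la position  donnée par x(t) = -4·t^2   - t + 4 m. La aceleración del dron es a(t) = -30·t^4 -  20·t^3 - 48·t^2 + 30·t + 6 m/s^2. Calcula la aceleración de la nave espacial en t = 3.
Para resolver esto, necesitamos tomar 2 derivadas de nuestra ecuación de la posición x(t) = t^2 + 2·t - 5. La derivada de la posición da la velocidad: v(t) = 2·t + 2. La derivada de la velocidad da la aceleración: a(t) = 2. De la ecuación de la aceleración a(t) = 2, sustituimos t = 3 para obtener a = 2.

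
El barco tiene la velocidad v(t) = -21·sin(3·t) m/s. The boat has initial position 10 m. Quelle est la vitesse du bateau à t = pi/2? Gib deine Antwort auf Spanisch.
Tenemos la velocidad v(t) = -21·sin(3·t). Sustituyendo t = pi/2: v(pi/2) = 21.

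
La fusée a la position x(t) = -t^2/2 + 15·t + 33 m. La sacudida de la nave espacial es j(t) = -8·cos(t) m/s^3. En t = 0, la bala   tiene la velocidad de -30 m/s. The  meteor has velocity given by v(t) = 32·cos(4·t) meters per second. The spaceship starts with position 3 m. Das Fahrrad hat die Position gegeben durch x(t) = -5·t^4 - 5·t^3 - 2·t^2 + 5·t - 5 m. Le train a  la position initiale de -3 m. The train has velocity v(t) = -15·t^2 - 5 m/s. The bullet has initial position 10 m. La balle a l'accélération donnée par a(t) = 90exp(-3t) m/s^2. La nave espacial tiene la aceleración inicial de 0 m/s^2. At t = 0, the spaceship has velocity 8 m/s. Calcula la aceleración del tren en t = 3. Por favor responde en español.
Partiendo de la velocidad v(t) = -15·t^2 - 5, tomamos 1 derivada. La derivada de la velocidad da la aceleración: a(t) = -30·t. De la ecuación de la aceleración a(t) = -30·t, sustituimos t = 3 para obtener a = -90.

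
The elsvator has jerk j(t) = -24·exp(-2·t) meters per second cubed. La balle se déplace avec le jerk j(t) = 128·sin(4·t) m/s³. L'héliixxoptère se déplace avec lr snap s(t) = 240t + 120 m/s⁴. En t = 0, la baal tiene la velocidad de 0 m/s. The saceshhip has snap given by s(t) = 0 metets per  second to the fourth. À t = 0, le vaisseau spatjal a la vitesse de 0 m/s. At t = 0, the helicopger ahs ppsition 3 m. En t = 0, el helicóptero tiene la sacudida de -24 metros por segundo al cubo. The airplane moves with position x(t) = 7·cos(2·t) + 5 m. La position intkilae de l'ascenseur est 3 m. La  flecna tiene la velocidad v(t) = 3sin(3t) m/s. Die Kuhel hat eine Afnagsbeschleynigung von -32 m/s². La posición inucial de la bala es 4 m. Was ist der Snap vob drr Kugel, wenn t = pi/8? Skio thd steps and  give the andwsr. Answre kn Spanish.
s(pi/8) = 0.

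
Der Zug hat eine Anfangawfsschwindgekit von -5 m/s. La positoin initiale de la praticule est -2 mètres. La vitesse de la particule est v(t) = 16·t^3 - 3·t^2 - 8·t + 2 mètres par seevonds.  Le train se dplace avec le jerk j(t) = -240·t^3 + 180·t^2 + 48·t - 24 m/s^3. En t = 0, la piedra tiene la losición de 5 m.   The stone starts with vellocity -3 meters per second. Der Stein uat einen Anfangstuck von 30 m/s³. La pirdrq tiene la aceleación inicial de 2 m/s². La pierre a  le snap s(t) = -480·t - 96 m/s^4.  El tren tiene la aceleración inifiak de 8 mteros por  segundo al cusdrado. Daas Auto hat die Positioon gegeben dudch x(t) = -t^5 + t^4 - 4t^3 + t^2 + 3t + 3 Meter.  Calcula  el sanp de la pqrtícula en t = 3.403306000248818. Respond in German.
Wir müssen unsere Gleichung für die Geschwindigkeit v(t) = 16·t^3 - 3·t^2 - 8·t + 2 3-mal ableiten. Mit d/dt von v(t) finden wir a(t) = 48·t^2 - 6·t - 8. Mit d/dt von a(t) finden wir j(t) = 96·t - 6. Die Ableitung von dem Ruck ergibt den Snap: s(t) = 96. Aus der Gleichung für den Snap s(t) = 96, setzen wir t = 3.403306000248818 ein und erhalten s = 96.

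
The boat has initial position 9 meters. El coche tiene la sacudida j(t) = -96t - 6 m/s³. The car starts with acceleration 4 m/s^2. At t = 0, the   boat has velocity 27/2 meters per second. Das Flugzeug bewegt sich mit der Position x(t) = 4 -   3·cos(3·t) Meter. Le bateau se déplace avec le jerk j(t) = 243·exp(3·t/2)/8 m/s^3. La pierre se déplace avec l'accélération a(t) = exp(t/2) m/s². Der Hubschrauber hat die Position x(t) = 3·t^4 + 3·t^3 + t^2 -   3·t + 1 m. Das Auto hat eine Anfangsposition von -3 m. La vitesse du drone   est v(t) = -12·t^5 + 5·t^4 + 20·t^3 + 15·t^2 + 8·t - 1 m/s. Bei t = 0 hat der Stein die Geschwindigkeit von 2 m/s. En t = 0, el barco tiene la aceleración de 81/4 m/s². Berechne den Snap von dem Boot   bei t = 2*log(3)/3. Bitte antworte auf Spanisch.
Debemos derivar nuestra ecuación de la sacudida j(t) = 243·exp(3·t/2)/8 1 vez. La derivada de la sacudida da el snap: s(t) = 729·exp(3·t/2)/16. Tenemos el snap s(t) = 729·exp(3·t/2)/16. Sustituyendo t = 2*log(3)/3: s(2*log(3)/3) = 2187/16.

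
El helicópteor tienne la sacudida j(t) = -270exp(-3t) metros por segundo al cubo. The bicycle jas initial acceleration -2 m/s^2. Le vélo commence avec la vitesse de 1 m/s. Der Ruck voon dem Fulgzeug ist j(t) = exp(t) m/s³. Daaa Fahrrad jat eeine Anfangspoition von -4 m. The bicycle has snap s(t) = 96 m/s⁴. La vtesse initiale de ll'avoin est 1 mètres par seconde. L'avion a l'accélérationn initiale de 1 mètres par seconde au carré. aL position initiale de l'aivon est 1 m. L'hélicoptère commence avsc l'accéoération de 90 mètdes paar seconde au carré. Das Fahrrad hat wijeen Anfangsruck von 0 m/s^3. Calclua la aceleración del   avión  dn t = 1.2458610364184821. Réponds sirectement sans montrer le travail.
La respuesta es 3.47592641043629.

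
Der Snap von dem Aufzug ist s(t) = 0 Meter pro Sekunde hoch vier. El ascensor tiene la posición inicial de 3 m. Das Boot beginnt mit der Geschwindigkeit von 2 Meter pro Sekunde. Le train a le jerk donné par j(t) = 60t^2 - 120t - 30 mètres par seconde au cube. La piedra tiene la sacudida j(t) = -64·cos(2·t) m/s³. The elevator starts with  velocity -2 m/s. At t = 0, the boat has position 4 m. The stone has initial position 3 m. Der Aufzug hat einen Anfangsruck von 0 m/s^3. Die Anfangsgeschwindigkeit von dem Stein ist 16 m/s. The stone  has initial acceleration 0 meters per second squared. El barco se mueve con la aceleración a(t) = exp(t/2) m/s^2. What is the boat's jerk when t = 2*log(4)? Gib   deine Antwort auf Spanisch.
Para resolver esto, necesitamos tomar 1 derivada de nuestra ecuación de la aceleración a(t) = exp(t/2). Derivando la aceleración, obtenemos la sacudida: j(t) = exp(t/2)/2. Usando j(t) = exp(t/2)/2 y sustituyendo t = 2*log(4), encontramos j = 2.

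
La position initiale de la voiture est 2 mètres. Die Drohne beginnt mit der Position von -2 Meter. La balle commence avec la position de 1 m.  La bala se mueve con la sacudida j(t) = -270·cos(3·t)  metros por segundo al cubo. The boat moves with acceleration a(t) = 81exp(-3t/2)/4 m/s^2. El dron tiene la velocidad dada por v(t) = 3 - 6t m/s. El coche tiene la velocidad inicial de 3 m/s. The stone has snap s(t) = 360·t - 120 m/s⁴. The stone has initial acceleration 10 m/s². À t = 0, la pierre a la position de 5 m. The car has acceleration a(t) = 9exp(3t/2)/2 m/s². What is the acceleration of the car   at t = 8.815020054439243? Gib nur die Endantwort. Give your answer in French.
La réponse est 2487049.13278587.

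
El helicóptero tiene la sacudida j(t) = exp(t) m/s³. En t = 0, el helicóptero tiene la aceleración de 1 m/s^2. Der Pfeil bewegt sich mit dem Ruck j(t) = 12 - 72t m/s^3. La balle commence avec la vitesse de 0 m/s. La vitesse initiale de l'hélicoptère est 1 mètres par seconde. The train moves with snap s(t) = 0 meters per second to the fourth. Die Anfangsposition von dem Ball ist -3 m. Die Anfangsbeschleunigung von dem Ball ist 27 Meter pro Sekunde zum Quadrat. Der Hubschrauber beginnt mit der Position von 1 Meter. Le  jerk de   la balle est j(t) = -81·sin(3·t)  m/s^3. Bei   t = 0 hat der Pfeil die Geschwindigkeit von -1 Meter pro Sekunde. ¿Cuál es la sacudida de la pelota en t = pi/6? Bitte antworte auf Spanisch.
Usando j(t) = -81·sin(3·t) y sustituyendo t = pi/6, encontramos j = -81.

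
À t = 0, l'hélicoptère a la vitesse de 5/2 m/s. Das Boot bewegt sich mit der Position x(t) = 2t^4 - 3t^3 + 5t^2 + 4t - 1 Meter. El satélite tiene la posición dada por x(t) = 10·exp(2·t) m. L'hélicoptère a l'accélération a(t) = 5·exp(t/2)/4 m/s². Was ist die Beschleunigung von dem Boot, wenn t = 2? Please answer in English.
We must differentiate our position equation x(t) = 2·t^4 - 3·t^3 + 5·t^2 + 4·t - 1 2 times. Taking d/dt of x(t), we find v(t) = 8·t^3 - 9·t^2 + 10·t + 4. The derivative of velocity gives acceleration: a(t) = 24·t^2 - 18·t + 10. From the given acceleration equation a(t) = 24·t^2 - 18·t + 10, we substitute t = 2 to get a = 70.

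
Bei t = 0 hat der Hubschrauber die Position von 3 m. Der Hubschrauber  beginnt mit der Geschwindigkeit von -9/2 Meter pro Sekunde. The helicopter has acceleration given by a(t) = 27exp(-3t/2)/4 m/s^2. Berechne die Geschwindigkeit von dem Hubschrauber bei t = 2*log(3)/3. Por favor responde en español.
Debemos encontrar la integral de nuestra ecuación de la aceleración a(t) = 27·exp(-3·t/2)/4 1 vez. Tomando ∫a(t)dt y aplicando v(0) = -9/2, encontramos v(t) = -9·exp(-3·t/2)/2. Tenemos la velocidad v(t) = -9·exp(-3·t/2)/2. Sustituyendo t = 2*log(3)/3: v(2*log(3)/3) = -3/2.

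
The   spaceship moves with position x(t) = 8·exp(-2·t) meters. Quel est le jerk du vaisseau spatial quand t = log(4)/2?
Pour résoudre ceci, nous devons prendre 3 dérivées de notre équation de la position x(t) = 8·exp(-2·t). En dérivant la position, nous obtenons la vitesse: v(t) = -16·exp(-2·t). La dérivée de la vitesse donne l'accélération: a(t) = 32·exp(-2·t). En dérivant l'accélération, nous obtenons le jerk: j(t) = -64·exp(-2·t). En utilisant j(t) = -64·exp(-2·t) et en substituant t = log(4)/2, nous trouvons j = -16.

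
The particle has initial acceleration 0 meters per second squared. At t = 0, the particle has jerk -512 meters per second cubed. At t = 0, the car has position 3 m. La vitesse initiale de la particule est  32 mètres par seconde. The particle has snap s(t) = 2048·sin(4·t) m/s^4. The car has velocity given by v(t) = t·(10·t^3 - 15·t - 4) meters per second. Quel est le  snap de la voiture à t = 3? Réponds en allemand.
Ausgehend von der Geschwindigkeit v(t) = t·(10·t^3 - 15·t - 4), nehmen wir 3 Ableitungen. Die Ableitung von der Geschwindigkeit ergibt die Beschleunigung: a(t) = 10·t^3 + t·(30·t^2 - 15) - 15·t - 4. Mit d/dt von a(t) finden wir j(t) = 120·t^2 - 30. Durch Ableiten von dem Ruck erhalten wir den Snap: s(t) = 240·t. Wir haben den Snap s(t) = 240·t. Durch Einsetzen von t = 3: s(3) = 720.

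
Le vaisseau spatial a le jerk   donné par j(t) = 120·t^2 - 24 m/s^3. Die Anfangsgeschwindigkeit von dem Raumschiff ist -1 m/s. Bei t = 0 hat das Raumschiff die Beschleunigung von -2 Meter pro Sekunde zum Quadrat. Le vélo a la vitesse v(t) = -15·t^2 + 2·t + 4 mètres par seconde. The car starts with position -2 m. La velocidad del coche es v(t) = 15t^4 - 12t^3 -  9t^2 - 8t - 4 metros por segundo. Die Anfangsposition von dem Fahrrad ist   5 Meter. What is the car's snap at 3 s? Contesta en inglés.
Starting from velocity v(t) = 15·t^4 - 12·t^3 - 9·t^2 - 8·t - 4, we take 3 derivatives. Differentiating velocity, we get acceleration: a(t) = 60·t^3 - 36·t^2 - 18·t - 8. Differentiating acceleration, we get jerk: j(t) = 180·t^2 - 72·t - 18. Differentiating jerk, we get snap: s(t) = 360·t - 72. We have snap s(t) = 360·t - 72. Substituting t = 3: s(3) = 1008.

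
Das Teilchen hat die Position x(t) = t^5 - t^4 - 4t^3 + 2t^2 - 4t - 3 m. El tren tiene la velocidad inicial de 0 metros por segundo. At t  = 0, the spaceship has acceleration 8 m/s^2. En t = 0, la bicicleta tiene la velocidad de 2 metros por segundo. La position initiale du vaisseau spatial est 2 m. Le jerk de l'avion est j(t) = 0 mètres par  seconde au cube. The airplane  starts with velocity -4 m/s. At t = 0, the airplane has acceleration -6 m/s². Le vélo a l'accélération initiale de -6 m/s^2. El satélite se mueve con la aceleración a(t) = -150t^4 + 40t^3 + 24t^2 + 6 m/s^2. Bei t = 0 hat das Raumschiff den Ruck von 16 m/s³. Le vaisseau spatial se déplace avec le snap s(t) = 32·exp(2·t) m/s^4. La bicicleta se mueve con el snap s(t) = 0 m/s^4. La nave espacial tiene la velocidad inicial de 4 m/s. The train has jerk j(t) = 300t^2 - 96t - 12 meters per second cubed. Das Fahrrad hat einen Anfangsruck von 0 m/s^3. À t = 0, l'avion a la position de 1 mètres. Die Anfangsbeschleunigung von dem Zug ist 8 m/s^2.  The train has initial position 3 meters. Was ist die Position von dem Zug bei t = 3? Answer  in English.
To solve this, we need to take 3 integrals of our jerk equation j(t) = 300·t^2 - 96·t - 12. The integral of jerk, with a(0) = 8, gives acceleration: a(t) = 100·t^3 - 48·t^2 - 12·t + 8. Taking ∫a(t)dt and applying v(0) = 0, we find v(t) = t·(25·t^3 - 16·t^2 - 6·t + 8). The integral of velocity is position. Using x(0) = 3, we get x(t) = 5·t^5 - 4·t^4 - 2·t^3 + 4·t^2 + 3. From the given position equation x(t) = 5·t^5 - 4·t^4 - 2·t^3 + 4·t^2 + 3, we substitute t = 3 to get x = 876.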